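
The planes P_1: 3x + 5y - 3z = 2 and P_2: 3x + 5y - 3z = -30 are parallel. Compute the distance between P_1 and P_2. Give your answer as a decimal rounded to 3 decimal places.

Same normal n = (3, 5, -3) with |n| = √43; distance = |2 − (-30)| / |n| = 32/√43 ≈ 4.880.

4.880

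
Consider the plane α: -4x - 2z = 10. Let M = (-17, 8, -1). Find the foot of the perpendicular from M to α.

Foot = M − λn with λ = (n·M − d)/|n|² = (70 − 10)/20 = 3.
Foot = (-17, 8, -1) − 3·(-4, 0, -2) = (-5, 8, 5).

(-5, 8, 5)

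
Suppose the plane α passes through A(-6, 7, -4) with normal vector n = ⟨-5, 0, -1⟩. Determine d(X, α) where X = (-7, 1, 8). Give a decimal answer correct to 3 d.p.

α: n·r = n·A gives -5x - z = 34.
n·X − d = (-5)·(-7) + (0)·(1) + (-1)·(8) − 34 = -7; |n| = √26.
Distance = |-7| / √26 = 7/√26 ≈ 1.373.

1.373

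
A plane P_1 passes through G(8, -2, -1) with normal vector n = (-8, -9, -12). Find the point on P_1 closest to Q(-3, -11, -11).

(5, -2, 1)

P_1: n·r = n·G gives -8x - 9y - 12z = -34.
Foot = Q − λn with λ = (n·Q − d)/|n|² = (255 − (-34))/289 = 1.
Foot = (-3, -11, -11) − 1·(-8, -9, -12) = (5, -2, 1).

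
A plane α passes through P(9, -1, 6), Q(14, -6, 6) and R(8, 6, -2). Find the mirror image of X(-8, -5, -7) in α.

(16, 19, 11)

PQ = (5, -5, 0), PR = (-1, 7, -8); a normal to α is PQ × PR = (40, 40, 30).
Using P: α has equation 40x + 40y + 30z = 500.
λ = (n·X − d)/|n|² = (-730 − 500)/4100 = -3/10.
Reflection = X − 2λn = (-8, -5, -7) − (-3/5)·(40, 40, 30) = (16, 19, 11).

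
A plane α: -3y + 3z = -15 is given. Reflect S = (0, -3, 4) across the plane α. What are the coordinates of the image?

λ = (n·S − d)/|n|² = (21 − (-15))/18 = 2.
Reflection = S − 2λn = (0, -3, 4) − 4·(0, -3, 3) = (0, 9, -8).

(0, 9, -8)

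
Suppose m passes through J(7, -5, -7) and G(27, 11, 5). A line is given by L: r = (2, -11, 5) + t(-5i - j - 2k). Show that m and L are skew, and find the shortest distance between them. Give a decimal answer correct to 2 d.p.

A direction vector for m is G − J = (20, 16, 12).
Common perpendicular direction n = (20, 16, 12) × (-5, -1, -2) = (-20, -20, 60).
With w = (2, -11, 5) − (7, -5, -7) = (-5, -6, 12), w · n = 940.
Since n ≠ 0 the lines are not parallel, and w · n = 940 ≠ 0 so they do not intersect; hence they are skew.
Distance = |w · n| / |n| = |940| / √4400 ≈ 14.17.

14.17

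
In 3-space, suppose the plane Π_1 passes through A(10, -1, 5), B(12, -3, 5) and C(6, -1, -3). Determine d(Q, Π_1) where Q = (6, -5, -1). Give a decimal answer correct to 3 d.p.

AB = (2, -2, 0), AC = (-4, 0, -8); a normal to Π_1 is AB × AC = (16, 16, -8).
Using A: Π_1 has equation 16x + 16y - 8z = 104.
n·Q − d = (16)·(6) + (16)·(-5) + (-8)·(-1) − 104 = -80; |n| = √576.
Distance = |-80| / √576 = 80/√576 ≈ 3.333.

3.333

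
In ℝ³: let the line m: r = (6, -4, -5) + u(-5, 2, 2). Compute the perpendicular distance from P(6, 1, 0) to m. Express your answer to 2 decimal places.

Taking (6, -4, -5) on m with direction v = (-5, 2, 2): w = P − (6, -4, -5) = (0, 5, 5), and w × v = (0, -25, 25).
Distance = |w × v| / |v| = √1250 / √33 ≈ 6.15.

6.15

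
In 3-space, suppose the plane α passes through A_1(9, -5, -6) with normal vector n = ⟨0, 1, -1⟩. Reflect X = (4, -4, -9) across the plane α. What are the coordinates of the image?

α: n·r = n·A_1 gives y - z = 1.
λ = (n·X − d)/|n|² = (5 − 1)/2 = 2.
Reflection = X − 2λn = (4, -4, -9) − 4·(0, 1, -1) = (4, -8, -5).

(4, -8, -5)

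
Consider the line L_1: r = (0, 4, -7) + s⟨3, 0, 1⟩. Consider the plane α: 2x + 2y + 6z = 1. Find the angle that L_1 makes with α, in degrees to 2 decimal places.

sin θ = |n·v| / (|n||v|) = |12| / (√44 · √10) = 0.57208.
θ ≈ 34.90°.

34.90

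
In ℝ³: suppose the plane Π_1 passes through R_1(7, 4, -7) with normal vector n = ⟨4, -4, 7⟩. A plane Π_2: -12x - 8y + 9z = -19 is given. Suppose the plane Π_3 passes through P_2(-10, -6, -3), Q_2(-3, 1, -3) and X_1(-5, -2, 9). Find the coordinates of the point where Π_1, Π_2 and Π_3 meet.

(-2, 2, -3)

Π_1: n·r = n·R_1 gives 4x - 4y + 7z = -37.
P_2Q_2 = (7, 7, 0), P_2X_1 = (5, 4, 12); a normal to Π_3 is P_2Q_2 × P_2X_1 = (84, -84, -7).
Using P_2: Π_3 has equation 84x - 84y - 7z = -315.
Solving the 3×3 linear system 4x - 4y + 7z = -37, -12x - 8y + 9z = -19, 84x - 84y - 7z = -315 (e.g. by elimination or Cramer's rule, determinant = 12320) gives (-2, 2, -3).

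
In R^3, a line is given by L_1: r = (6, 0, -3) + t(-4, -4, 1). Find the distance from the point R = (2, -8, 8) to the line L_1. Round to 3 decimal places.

Taking (6, 0, -3) on L_1 with direction v = (-4, -4, 1): w = R − (6, 0, -3) = (-4, -8, 11), and w × v = (36, -40, -16).
Distance = |w × v| / |v| = √3152 / √33 ≈ 9.773.

9.773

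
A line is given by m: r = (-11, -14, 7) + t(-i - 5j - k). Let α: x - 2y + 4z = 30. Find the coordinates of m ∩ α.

Substitute r = (-11, -14, 7) + t(-1, -5, -1) into the plane: 45 + 5t = 30, so t = -3.
Intersection: (-11, -14, 7) + (-3)·(-1, -5, -1) = (-8, 1, 10).

(-8, 1, 10)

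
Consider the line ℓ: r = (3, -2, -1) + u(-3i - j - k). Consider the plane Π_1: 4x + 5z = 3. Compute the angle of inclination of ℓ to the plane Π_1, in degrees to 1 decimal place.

53.2

sin θ = |n·v| / (|n||v|) = |-17| / (√41 · √11) = 0.80050.
θ ≈ 53.2°.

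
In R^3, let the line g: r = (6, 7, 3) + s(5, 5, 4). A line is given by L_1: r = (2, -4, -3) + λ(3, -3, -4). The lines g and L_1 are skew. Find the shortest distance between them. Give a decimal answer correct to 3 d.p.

Common perpendicular direction n = (5, 5, 4) × (3, -3, -4) = (-8, 32, -30).
With w = (2, -4, -3) − (6, 7, 3) = (-4, -11, -6), w · n = -140.
Distance = |w · n| / |n| = |-140| / √1988 ≈ 3.140.

3.140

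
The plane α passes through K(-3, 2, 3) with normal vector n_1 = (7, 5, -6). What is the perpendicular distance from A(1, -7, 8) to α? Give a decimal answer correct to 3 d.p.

α: n_1·r = n_1·K gives 7x + 5y - 6z = -29.
n·A − d = (7)·(1) + (5)·(-7) + (-6)·(8) − (-29) = -47; |n| = √110.
Distance = |-47| / √110 = 47/√110 ≈ 4.481.

4.481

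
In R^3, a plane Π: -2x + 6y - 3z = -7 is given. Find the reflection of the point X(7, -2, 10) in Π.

λ = (n·X − d)/|n|² = (-56 − (-7))/49 = -1.
Reflection = X − 2λn = (7, -2, 10) − (-2)·(-2, 6, -3) = (3, 10, 4).

(3, 10, 4)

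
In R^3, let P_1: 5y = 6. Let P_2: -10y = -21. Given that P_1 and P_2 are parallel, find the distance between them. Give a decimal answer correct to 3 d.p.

Rescale P_2 by 1/(-2): 5y = 21/2. Then distance = |6 − (21/2)| / √25 ≈ 0.900.

0.900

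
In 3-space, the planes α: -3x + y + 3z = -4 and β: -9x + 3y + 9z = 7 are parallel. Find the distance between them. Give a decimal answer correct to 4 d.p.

Rescale β by 1/3: -3x + y + 3z = 7/3. Then distance = |-4 − (7/3)| / √19 ≈ 1.4530.

1.4530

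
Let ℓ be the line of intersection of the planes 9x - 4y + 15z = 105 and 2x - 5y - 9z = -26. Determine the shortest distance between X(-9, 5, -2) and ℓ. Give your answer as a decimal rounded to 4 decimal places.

15.2902

Direction of ℓ: (9, -4, 15) × (2, -5, -9) = (111, 111, -37).
A point on ℓ: solving the two plane equations with x = 8 gives (8, 3, 3).
Taking (8, 3, 3) on ℓ with direction v = (111, 111, -37): w = X − (8, 3, 3) = (-17, 2, -5), and w × v = (481, -1184, -2109).
Distance = |w × v| / |v| = √6081098 / √26011 ≈ 15.2902.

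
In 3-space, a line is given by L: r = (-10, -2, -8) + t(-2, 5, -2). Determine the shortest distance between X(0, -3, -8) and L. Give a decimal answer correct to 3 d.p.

9.059

Taking (-10, -2, -8) on L with direction v = (-2, 5, -2): w = X − (-10, -2, -8) = (10, -1, 0), and w × v = (2, 20, 48).
Distance = |w × v| / |v| = √2708 / √33 ≈ 9.059.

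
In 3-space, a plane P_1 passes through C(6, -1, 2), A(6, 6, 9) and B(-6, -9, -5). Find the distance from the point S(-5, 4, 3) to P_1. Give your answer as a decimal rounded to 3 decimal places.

CA = (0, 7, 7), CB = (-12, -8, -7); a normal to P_1 is CA × CB = (7, -84, 84).
Using C: P_1 has equation 7x - 84y + 84z = 294.
n·S − d = (7)·(-5) + (-84)·(4) + (84)·(3) − 294 = -413; |n| = √14161.
Distance = |-413| / √14161 = 413/√14161 ≈ 3.471.

3.471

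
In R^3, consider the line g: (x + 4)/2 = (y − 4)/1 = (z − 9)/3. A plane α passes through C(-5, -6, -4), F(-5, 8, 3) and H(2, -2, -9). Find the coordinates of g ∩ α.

g has direction (2, 1, 3) through (-4, 4, 9).
CF = (0, 14, 7), CH = (7, 4, -5); a normal to α is CF × CH = (-98, 49, -98).
Using C: α has equation -98x + 49y - 98z = 588.
Substitute r = (-4, 4, 9) + t(2, 1, 3) into the plane: -294 + (-441)t = 588, so t = -2.
Intersection: (-4, 4, 9) + (-2)·(2, 1, 3) = (-8, 2, 3).

(-8, 2, 3)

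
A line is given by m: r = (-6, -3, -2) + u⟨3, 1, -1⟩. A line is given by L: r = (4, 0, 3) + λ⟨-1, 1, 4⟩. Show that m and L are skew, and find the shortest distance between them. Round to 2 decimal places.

Common perpendicular direction n = (3, 1, -1) × (-1, 1, 4) = (5, -11, 4).
With w = (4, 0, 3) − (-6, -3, -2) = (10, 3, 5), w · n = 37.
Since n ≠ 0 the lines are not parallel, and w · n = 37 ≠ 0 so they do not intersect; hence they are skew.
Distance = |w · n| / |n| = |37| / √162 ≈ 2.91.

2.91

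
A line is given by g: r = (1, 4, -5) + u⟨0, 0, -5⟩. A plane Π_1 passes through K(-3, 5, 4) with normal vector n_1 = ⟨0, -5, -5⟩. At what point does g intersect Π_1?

(1, 4, 5)

Π_1: n_1·r = n_1·K gives -5y - 5z = -45.
Substitute r = (1, 4, -5) + t(0, 0, -5) into the plane: 5 + 25t = -45, so t = -2.
Intersection: (1, 4, -5) + (-2)·(0, 0, -5) = (1, 4, 5).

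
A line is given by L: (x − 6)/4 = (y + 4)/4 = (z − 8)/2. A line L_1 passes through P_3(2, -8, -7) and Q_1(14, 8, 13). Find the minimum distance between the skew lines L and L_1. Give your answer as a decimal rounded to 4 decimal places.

L has direction (4, 4, 2) through (6, -4, 8).
A direction vector for L_1 is Q_1 − P_3 = (12, 16, 20).
Common perpendicular direction n = (4, 4, 2) × (12, 16, 20) = (48, -56, 16).
With w = (2, -8, -7) − (6, -4, 8) = (-4, -4, -15), w · n = -208.
Distance = |w · n| / |n| = |-208| / √5696 ≈ 2.7560.

2.7560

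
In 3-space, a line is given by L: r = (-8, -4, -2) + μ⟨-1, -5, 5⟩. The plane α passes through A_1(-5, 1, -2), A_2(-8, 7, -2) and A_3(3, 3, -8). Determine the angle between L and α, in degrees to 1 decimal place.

A_1A_2 = (-3, 6, 0), A_1A_3 = (8, 2, -6); a normal to α is A_1A_2 × A_1A_3 = (-36, -18, -54).
Using A_1: α has equation -36x - 18y - 54z = 270.
sin θ = |n·v| / (|n||v|) = |-144| / (√4536 · √51) = 0.29939.
θ ≈ 17.4°.

17.4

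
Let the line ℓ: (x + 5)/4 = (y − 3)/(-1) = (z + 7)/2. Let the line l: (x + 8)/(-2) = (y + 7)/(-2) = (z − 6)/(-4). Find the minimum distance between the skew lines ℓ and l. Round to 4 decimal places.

15.6126

ℓ has direction (4, -1, 2) through (-5, 3, -7).
l has direction (-2, -2, -4) through (-8, -7, 6).
Common perpendicular direction n = (4, -1, 2) × (-2, -2, -4) = (8, 12, -10).
With w = (-8, -7, 6) − (-5, 3, -7) = (-3, -10, 13), w · n = -274.
Distance = |w · n| / |n| = |-274| / √308 ≈ 15.6126.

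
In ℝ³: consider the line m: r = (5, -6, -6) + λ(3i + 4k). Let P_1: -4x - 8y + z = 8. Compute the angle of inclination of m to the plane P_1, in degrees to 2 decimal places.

10.24

sin θ = |n·v| / (|n||v|) = |-8| / (√81 · √25) = 0.17778.
θ ≈ 10.24°.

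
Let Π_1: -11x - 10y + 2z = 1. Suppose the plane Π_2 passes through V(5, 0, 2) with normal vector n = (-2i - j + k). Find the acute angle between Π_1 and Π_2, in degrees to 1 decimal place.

22.3

Π_2: n·r = n·V gives -2x - y + z = -8.
cos θ = |n₁·n₂| / (|n₁||n₂|) = |34| / (√225 · √6).
θ = arccos(0.92536) ≈ 22.3°.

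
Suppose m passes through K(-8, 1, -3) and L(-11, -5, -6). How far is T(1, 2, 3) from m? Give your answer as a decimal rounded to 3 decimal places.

8.357

A direction vector for m is L − K = (-3, -6, -3).
Taking (-8, 1, -3) on m with direction v = (-3, -6, -3): w = T − (-8, 1, -3) = (9, 1, 6), and w × v = (33, 9, -51).
Distance = |w × v| / |v| = √3771 / √54 ≈ 8.357.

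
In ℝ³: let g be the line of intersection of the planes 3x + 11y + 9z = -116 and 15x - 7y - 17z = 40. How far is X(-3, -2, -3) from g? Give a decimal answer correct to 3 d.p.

Direction of g: (3, 11, 9) × (15, -7, -17) = (-124, 186, -186).
A point on g: solving the two plane equations with x = -2 gives (-2, -10, 0).
Taking (-2, -10, 0) on g with direction v = (-124, 186, -186): w = X − (-2, -10, 0) = (-1, 8, -3), and w × v = (-930, 186, 806).
Distance = |w × v| / |v| = √1549132 / √84568 ≈ 4.280.

4.280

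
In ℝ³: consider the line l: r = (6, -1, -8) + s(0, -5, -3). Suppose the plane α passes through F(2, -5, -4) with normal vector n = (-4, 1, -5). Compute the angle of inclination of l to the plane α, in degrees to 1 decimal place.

α: n·r = n·F gives -4x + y - 5z = 7.
sin θ = |n·v| / (|n||v|) = |10| / (√42 · √34) = 0.26463.
θ ≈ 15.3°.

15.3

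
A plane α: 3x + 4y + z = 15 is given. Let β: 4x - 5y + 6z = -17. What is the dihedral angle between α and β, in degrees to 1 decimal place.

87.4

cos θ = |n₁·n₂| / (|n₁||n₂|) = |-2| / (√26 · √77).
θ = arccos(0.04470) ≈ 87.4°.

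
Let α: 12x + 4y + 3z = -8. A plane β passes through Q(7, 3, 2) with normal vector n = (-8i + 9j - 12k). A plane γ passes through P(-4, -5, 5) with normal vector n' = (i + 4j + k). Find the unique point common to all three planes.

β: n·r = n·Q gives -8x + 9y - 12z = -53.
γ: n'·r = n'·P gives x + 4y + z = -19.
Solving the 3×3 linear system 12x + 4y + 3z = -8, -8x + 9y - 12z = -53, x + 4y + z = -19 (e.g. by elimination or Cramer's rule, determinant = 545) gives (1, -5, 0).

(1, -5, 0)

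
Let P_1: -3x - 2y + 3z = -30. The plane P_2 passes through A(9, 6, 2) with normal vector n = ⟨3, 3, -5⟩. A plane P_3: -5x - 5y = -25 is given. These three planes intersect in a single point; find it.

(8, -3, -4)

P_2: n·r = n·A gives 3x + 3y - 5z = 35.
Solving the 3×3 linear system -3x - 2y + 3z = -30, 3x + 3y - 5z = 35, -5x - 5y = -25 (e.g. by elimination or Cramer's rule, determinant = 25) gives (8, -3, -4).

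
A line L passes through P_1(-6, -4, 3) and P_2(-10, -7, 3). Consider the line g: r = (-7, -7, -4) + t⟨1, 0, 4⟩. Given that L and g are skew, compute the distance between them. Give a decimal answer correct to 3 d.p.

A direction vector for L is P_2 − P_1 = (-4, -3, 0).
Common perpendicular direction n = (-4, -3, 0) × (1, 0, 4) = (-12, 16, 3).
With w = (-7, -7, -4) − (-6, -4, 3) = (-1, -3, -7), w · n = -57.
Distance = |w · n| / |n| = |-57| / √409 ≈ 2.818.

2.818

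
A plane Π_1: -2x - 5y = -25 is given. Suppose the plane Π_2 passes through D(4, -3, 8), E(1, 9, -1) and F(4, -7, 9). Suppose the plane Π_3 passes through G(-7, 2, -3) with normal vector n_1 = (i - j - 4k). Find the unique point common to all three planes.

DE = (-3, 12, -9), DF = (0, -4, 1); a normal to Π_2 is DE × DF = (-24, 3, 12).
Using D: Π_2 has equation -24x + 3y + 12z = -9.
Π_3: n_1·r = n_1·G gives x - y - 4z = 3.
Solving the 3×3 linear system -2x - 5y = -25, -24x + 3y + 12z = -9, x - y - 4z = 3 (e.g. by elimination or Cramer's rule, determinant = 420) gives (0, 5, -2).

(0, 5, -2)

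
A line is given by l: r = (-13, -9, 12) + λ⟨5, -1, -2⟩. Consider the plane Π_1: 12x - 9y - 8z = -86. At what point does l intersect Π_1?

(-8, -10, 10)

Substitute r = (-13, -9, 12) + t(5, -1, -2) into the plane: -171 + 85t = -86, so t = 1.
Intersection: (-13, -9, 12) + 1·(5, -1, -2) = (-8, -10, 10).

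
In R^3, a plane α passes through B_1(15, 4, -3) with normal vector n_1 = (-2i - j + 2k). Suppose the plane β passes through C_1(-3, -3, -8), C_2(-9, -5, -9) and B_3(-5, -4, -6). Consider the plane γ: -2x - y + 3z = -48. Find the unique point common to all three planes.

(11, 2, -8)

α: n_1·r = n_1·B_1 gives -2x - y + 2z = -40.
C_1C_2 = (-6, -2, -1), C_1B_3 = (-2, -1, 2); a normal to β is C_1C_2 × C_1B_3 = (-5, 14, 2).
Using C_1: β has equation -5x + 14y + 2z = -43.
Solving the 3×3 linear system -2x - y + 2z = -40, -5x + 14y + 2z = -43, -2x - y + 3z = -48 (e.g. by elimination or Cramer's rule, determinant = -33) gives (11, 2, -8).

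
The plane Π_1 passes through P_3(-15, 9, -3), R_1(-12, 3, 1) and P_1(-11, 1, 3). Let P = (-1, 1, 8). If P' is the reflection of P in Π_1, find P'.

P_3R_1 = (3, -6, 4), P_3P_1 = (4, -8, 6); a normal to Π_1 is P_3R_1 × P_3P_1 = (-4, -2, 0).
Using P_3: Π_1 has equation -4x - 2y = 42.
λ = (n·P − d)/|n|² = (2 − 42)/20 = -2.
Reflection = P − 2λn = (-1, 1, 8) − (-4)·(-4, -2, 0) = (-17, -7, 8).

(-17, -7, 8)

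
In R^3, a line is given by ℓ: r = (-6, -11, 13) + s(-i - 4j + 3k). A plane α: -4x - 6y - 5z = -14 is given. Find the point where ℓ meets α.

(-3, 1, 4)

Substitute r = (-6, -11, 13) + t(-1, -4, 3) into the plane: 25 + 13t = -14, so t = -3.
Intersection: (-6, -11, 13) + (-3)·(-1, -4, 3) = (-3, 1, 4).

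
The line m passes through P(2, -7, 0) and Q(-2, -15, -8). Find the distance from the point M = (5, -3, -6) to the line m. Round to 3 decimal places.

A direction vector for m is Q − P = (-4, -8, -8).
Taking (2, -7, 0) on m with direction v = (-4, -8, -8): w = M − (2, -7, 0) = (3, 4, -6), and w × v = (-80, 48, -8).
Distance = |w × v| / |v| = √8768 / √144 ≈ 7.803.

7.803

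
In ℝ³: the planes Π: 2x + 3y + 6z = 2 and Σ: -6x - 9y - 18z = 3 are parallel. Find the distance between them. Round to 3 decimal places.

Rescale Σ by 1/(-3): 2x + 3y + 6z = -1. Then distance = |2 − (-1)| / √49 ≈ 0.429.

0.429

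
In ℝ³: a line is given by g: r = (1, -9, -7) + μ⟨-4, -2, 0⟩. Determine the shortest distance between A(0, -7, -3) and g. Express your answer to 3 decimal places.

Taking (1, -9, -7) on g with direction v = (-4, -2, 0): w = A − (1, -9, -7) = (-1, 2, 4), and w × v = (8, -16, 10).
Distance = |w × v| / |v| = √420 / √20 ≈ 4.583.

4.583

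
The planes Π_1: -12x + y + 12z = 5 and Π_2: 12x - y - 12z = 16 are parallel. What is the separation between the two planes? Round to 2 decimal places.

1.24

Rescale Π_2 by 1/(-1): -12x + y + 12z = -16. Then distance = |5 − (-16)| / √289 ≈ 1.24.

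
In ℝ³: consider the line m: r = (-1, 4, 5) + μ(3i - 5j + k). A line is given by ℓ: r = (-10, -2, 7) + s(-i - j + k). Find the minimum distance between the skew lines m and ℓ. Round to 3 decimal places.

4.491

Common perpendicular direction n = (3, -5, 1) × (-1, -1, 1) = (-4, -4, -8).
With w = (-10, -2, 7) − (-1, 4, 5) = (-9, -6, 2), w · n = 44.
Distance = |w · n| / |n| = |44| / √96 ≈ 4.491.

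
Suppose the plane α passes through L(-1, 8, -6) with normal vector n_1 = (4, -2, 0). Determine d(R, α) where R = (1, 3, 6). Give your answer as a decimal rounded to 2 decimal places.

α: n_1·r = n_1·L gives 4x - 2y = -20.
n·R − d = (4)·(1) + (-2)·(3) + (0)·(6) − (-20) = 18; |n| = √20.
Distance = |18| / √20 = 18/√20 ≈ 4.02.

4.02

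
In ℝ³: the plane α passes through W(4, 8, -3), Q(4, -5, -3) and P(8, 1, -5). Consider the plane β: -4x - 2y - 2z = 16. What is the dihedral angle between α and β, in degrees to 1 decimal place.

43.1

WQ = (0, -13, 0), WP = (4, -7, -2); a normal to α is WQ × WP = (26, 0, 52).
Using W: α has equation 26x + 52z = -52.
cos θ = |n₁·n₂| / (|n₁||n₂|) = |-208| / (√3380 · √24).
θ = arccos(0.73030) ≈ 43.1°.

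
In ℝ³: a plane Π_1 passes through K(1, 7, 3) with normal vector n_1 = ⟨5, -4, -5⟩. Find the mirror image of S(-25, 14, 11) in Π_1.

Π_1: n_1·r = n_1·K gives 5x - 4y - 5z = -38.
λ = (n·S − d)/|n|² = (-236 − (-38))/66 = -3.
Reflection = S − 2λn = (-25, 14, 11) − (-6)·(5, -4, -5) = (5, -10, -19).

(5, -10, -19)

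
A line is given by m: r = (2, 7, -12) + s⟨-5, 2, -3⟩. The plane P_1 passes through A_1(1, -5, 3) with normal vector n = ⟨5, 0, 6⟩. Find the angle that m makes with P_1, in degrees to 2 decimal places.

63.27

P_1: n·r = n·A_1 gives 5x + 6z = 23.
sin θ = |n·v| / (|n||v|) = |-43| / (√61 · √38) = 0.89312.
θ ≈ 63.27°.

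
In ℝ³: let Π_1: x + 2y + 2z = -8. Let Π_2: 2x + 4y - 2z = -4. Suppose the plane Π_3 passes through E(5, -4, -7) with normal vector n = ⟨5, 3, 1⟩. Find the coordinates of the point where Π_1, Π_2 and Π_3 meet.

Π_3: n·r = n·E gives 5x + 3y + z = 6.
Solving the 3×3 linear system x + 2y + 2z = -8, 2x + 4y - 2z = -4, 5x + 3y + z = 6 (e.g. by elimination or Cramer's rule, determinant = -42) gives (4, -4, -2).

(4, -4, -2)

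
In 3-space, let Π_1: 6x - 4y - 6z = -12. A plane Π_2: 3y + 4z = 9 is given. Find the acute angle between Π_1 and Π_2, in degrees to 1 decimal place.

cos θ = |n₁·n₂| / (|n₁||n₂|) = |-36| / (√88 · √25).
θ = arccos(0.76752) ≈ 39.9°.

39.9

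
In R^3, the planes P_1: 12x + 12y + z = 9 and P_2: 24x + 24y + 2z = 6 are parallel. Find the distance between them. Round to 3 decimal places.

0.353

Rescale P_2 by 1/2: 12x + 12y + z = 3. Then distance = |9 − 3| / √289 ≈ 0.353.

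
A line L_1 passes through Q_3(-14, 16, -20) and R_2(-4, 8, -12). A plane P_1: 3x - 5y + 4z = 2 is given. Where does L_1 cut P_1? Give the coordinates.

A direction vector for L_1 is R_2 − Q_3 = (10, -8, 8).
Substitute r = (-14, 16, -20) + t(10, -8, 8) into the plane: -202 + 102t = 2, so t = 2.
Intersection: (-14, 16, -20) + 2·(10, -8, 8) = (6, 0, -4).

(6, 0, -4)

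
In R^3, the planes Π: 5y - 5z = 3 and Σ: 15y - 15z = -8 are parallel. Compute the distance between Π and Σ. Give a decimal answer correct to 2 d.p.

Rescale Σ by 1/3: 5y - 5z = -8/3. Then distance = |3 − (-8/3)| / √50 ≈ 0.80.

0.80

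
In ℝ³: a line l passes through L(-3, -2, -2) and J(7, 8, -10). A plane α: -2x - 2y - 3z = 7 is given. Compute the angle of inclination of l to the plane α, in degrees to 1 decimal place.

A direction vector for l is J − L = (10, 10, -8).
sin θ = |n·v| / (|n||v|) = |-16| / (√17 · √264) = 0.23883.
θ ≈ 13.8°.

13.8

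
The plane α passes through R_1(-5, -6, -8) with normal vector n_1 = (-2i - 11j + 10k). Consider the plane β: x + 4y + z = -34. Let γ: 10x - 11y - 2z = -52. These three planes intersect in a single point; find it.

α: n_1·r = n_1·R_1 gives -2x - 11y + 10z = -4.
Solving the 3×3 linear system -2x - 11y + 10z = -4, x + 4y + z = -34, 10x - 11y - 2z = -52 (e.g. by elimination or Cramer's rule, determinant = -648) gives (-11, -4, -7).

(-11, -4, -7)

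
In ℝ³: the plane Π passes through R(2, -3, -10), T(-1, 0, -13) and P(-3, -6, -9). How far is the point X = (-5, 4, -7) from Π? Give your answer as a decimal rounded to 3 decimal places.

RT = (-3, 3, -3), RP = (-5, -3, 1); a normal to Π is RT × RP = (-6, 18, 24).
Using R: Π has equation -6x + 18y + 24z = -306.
n·X − d = (-6)·(-5) + (18)·(4) + (24)·(-7) − (-306) = 240; |n| = √936.
Distance = |240| / √936 = 240/√936 ≈ 7.845.

7.845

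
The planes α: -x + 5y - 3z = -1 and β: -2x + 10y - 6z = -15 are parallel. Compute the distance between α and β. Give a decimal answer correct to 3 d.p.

Rescale β by 1/2: -x + 5y - 3z = -15/2. Then distance = |-1 − (-15/2)| / √35 ≈ 1.099.

1.099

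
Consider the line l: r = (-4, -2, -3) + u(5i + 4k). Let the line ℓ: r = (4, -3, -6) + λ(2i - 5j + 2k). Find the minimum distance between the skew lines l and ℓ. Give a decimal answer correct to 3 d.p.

Common perpendicular direction n = (5, 0, 4) × (2, -5, 2) = (20, -2, -25).
With w = (4, -3, -6) − (-4, -2, -3) = (8, -1, -3), w · n = 237.
Distance = |w · n| / |n| = |237| / √1029 ≈ 7.388.

7.388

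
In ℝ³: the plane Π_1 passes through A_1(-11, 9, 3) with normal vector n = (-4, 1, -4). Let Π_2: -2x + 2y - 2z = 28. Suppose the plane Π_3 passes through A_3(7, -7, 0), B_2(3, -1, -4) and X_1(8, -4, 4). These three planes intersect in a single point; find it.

Π_1: n·r = n·A_1 gives -4x + y - 4z = 41.
A_3B_2 = (-4, 6, -4), A_3X_1 = (1, 3, 4); a normal to Π_3 is A_3B_2 × A_3X_1 = (36, 12, -18).
Using A_3: Π_3 has equation 36x + 12y - 18z = 168.
Solving the 3×3 linear system -4x + y - 4z = 41, -2x + 2y - 2z = 28, 36x + 12y - 18z = 168 (e.g. by elimination or Cramer's rule, determinant = 324) gives (-1, 5, -8).

(-1, 5, -8)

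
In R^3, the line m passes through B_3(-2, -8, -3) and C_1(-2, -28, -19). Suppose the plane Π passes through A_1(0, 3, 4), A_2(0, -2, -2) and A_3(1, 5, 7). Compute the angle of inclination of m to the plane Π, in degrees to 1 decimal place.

10.8

A direction vector for m is C_1 − B_3 = (0, -20, -16).
A_1A_2 = (0, -5, -6), A_1A_3 = (1, 2, 3); a normal to Π is A_1A_2 × A_1A_3 = (-3, -6, 5).
Using A_1: Π has equation -3x - 6y + 5z = 2.
sin θ = |n·v| / (|n||v|) = |40| / (√70 · √656) = 0.18666.
θ ≈ 10.8°.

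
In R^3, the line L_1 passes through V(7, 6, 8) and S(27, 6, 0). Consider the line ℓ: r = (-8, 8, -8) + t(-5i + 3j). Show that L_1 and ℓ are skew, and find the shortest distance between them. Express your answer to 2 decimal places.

16.32

A direction vector for L_1 is S − V = (20, 0, -8).
Common perpendicular direction n = (20, 0, -8) × (-5, 3, 0) = (24, 40, 60).
With w = (-8, 8, -8) − (7, 6, 8) = (-15, 2, -16), w · n = -1240.
Since n ≠ 0 the lines are not parallel, and w · n = -1240 ≠ 0 so they do not intersect; hence they are skew.
Distance = |w · n| / |n| = |-1240| / √5776 ≈ 16.32.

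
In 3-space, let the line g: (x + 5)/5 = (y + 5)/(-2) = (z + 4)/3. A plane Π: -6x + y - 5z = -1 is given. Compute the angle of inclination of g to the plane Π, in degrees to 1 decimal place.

g has direction (5, -2, 3) through (-5, -5, -4).
sin θ = |n·v| / (|n||v|) = |-47| / (√62 · √38) = 0.96830.
θ ≈ 75.5°.

75.5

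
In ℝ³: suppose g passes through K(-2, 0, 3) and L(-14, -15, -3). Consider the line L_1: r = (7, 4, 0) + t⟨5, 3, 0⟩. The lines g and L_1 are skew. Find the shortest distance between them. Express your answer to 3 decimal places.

1.431

A direction vector for g is L − K = (-12, -15, -6).
Common perpendicular direction n = (-12, -15, -6) × (5, 3, 0) = (18, -30, 39).
With w = (7, 4, 0) − (-2, 0, 3) = (9, 4, -3), w · n = -75.
Distance = |w · n| / |n| = |-75| / √2745 ≈ 1.431.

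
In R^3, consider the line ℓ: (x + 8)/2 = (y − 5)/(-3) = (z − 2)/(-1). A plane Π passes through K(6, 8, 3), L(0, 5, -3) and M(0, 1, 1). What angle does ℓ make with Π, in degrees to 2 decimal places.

65.16

ℓ has direction (2, -3, -1) through (-8, 5, 2).
KL = (-6, -3, -6), KM = (-6, -7, -2); a normal to Π is KL × KM = (-36, 24, 24).
Using K: Π has equation -36x + 24y + 24z = 48.
sin θ = |n·v| / (|n||v|) = |-168| / (√2448 · √14) = 0.90749.
θ ≈ 65.16°.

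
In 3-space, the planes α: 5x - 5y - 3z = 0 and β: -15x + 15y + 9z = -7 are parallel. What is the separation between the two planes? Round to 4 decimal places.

Rescale β by 1/(-3): 5x - 5y - 3z = 7/3. Then distance = |0 − (7/3)| / √59 ≈ 0.3038.

0.3038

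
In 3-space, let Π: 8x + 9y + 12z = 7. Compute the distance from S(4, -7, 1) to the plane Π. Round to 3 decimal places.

n·S − d = (8)·(4) + (9)·(-7) + (12)·(1) − 7 = -26; |n| = √289.
Distance = |-26| / √289 = 26/√289 ≈ 1.529.

1.529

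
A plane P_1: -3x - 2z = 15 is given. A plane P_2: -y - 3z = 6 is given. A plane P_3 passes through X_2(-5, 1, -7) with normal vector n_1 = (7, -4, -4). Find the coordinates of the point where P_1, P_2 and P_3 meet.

P_3: n_1·r = n_1·X_2 gives 7x - 4y - 4z = -11.
Solving the 3×3 linear system -3x - 2z = 15, -y - 3z = 6, 7x - 4y - 4z = -11 (e.g. by elimination or Cramer's rule, determinant = 10) gives (-5, -6, 0).

(-5, -6, 0)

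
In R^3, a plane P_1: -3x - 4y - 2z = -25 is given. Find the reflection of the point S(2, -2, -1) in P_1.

λ = (n·S − d)/|n|² = (4 − (-25))/29 = 1.
Reflection = S − 2λn = (2, -2, -1) − 2·(-3, -4, -2) = (8, 6, 3).

(8, 6, 3)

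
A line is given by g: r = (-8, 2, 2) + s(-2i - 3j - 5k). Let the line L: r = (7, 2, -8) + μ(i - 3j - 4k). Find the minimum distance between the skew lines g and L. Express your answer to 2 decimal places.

Common perpendicular direction n = (-2, -3, -5) × (1, -3, -4) = (-3, -13, 9).
With w = (7, 2, -8) − (-8, 2, 2) = (15, 0, -10), w · n = -135.
Distance = |w · n| / |n| = |-135| / √259 ≈ 8.39.

8.39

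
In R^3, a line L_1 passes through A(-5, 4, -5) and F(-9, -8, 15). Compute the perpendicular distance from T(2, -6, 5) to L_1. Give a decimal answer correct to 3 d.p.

9.836

A direction vector for L_1 is F − A = (-4, -12, 20).
Taking (-5, 4, -5) on L_1 with direction v = (-4, -12, 20): w = T − (-5, 4, -5) = (7, -10, 10), and w × v = (-80, -180, -124).
Distance = |w × v| / |v| = √54176 / √560 ≈ 9.836.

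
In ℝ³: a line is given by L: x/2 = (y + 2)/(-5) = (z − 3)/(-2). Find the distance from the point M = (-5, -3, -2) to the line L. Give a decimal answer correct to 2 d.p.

7.09

L has direction (2, -5, -2) through (0, -2, 3).
Taking (0, -2, 3) on L with direction v = (2, -5, -2): w = M − (0, -2, 3) = (-5, -1, -5), and w × v = (-23, -20, 27).
Distance = |w × v| / |v| = √1658 / √33 ≈ 7.09.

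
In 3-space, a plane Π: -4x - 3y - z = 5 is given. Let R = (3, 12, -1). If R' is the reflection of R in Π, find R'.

λ = (n·R − d)/|n|² = (-47 − 5)/26 = -2.
Reflection = R − 2λn = (3, 12, -1) − (-4)·(-4, -3, -1) = (-13, 0, -5).

(-13, 0, -5)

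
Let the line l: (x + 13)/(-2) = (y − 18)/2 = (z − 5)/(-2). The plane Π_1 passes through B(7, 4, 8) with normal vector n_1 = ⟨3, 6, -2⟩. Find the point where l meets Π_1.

(-7, 12, 11)

l has direction (-2, 2, -2) through (-13, 18, 5).
Π_1: n_1·r = n_1·B gives 3x + 6y - 2z = 29.
Substitute r = (-13, 18, 5) + t(-2, 2, -2) into the plane: 59 + 10t = 29, so t = -3.
Intersection: (-13, 18, 5) + (-3)·(-2, 2, -2) = (-7, 12, 11).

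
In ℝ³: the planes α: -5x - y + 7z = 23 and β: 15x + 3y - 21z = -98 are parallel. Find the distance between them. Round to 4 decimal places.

Rescale β by 1/(-3): -5x - y + 7z = 98/3. Then distance = |23 − (98/3)| / √75 ≈ 1.1162.

1.1162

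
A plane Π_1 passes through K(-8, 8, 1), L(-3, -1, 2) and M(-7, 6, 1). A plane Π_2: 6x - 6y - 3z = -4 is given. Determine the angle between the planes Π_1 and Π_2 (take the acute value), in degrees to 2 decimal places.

65.91

KL = (5, -9, 1), KM = (1, -2, 0); a normal to Π_1 is KL × KM = (2, 1, -1).
Using K: Π_1 has equation 2x + y - z = -9.
cos θ = |n₁·n₂| / (|n₁||n₂|) = |9| / (√6 · √81).
θ = arccos(0.40825) ≈ 65.91°.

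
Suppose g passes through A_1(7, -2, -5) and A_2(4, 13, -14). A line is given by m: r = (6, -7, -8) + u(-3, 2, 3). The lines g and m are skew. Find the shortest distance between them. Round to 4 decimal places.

A direction vector for g is A_2 − A_1 = (-3, 15, -9).
Common perpendicular direction n = (-3, 15, -9) × (-3, 2, 3) = (63, 36, 39).
With w = (6, -7, -8) − (7, -2, -5) = (-1, -5, -3), w · n = -360.
Distance = |w · n| / |n| = |-360| / √6786 ≈ 4.3701.

4.3701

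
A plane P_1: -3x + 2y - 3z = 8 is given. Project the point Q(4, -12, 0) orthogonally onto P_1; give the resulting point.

(-2, -8, -6)

Foot = Q − λn with λ = (n·Q − d)/|n|² = (-36 − 8)/22 = -2.
Foot = (4, -12, 0) − (-2)·(-3, 2, -3) = (-2, -8, -6).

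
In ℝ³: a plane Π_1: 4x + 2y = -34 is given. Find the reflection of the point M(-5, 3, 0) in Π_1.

(-13, -1, 0)

λ = (n·M − d)/|n|² = (-14 − (-34))/20 = 1.
Reflection = M − 2λn = (-5, 3, 0) − 2·(4, 2, 0) = (-13, -1, 0).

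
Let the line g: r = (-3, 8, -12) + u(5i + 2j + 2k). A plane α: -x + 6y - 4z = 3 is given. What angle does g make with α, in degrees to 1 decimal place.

1.4

sin θ = |n·v| / (|n||v|) = |-1| / (√53 · √33) = 0.02391.
θ ≈ 1.4°.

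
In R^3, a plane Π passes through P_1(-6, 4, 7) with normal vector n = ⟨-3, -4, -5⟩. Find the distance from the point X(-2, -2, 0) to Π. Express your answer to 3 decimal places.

Π: n·r = n·P_1 gives -3x - 4y - 5z = -33.
n·X − d = (-3)·(-2) + (-4)·(-2) + (-5)·(0) − (-33) = 47; |n| = √50.
Distance = |47| / √50 = 47/√50 ≈ 6.647.

6.647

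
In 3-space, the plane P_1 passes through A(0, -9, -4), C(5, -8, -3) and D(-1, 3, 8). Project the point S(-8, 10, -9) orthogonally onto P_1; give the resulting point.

AC = (5, 1, 1), AD = (-1, 12, 12); a normal to P_1 is AC × AD = (0, -61, 61).
Using A: P_1 has equation -61y + 61z = 305.
Foot = S − λn with λ = (n·S − d)/|n|² = (-1159 − 305)/7442 = -12/61.
Foot = (-8, 10, -9) − (-12/61)·(0, -61, 61) = (-8, -2, 3).

(-8, -2, 3)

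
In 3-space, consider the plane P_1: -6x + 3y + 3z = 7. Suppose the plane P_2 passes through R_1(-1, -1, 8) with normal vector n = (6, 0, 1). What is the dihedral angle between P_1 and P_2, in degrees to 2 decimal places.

42.42

P_2: n·r = n·R_1 gives 6x + z = 2.
cos θ = |n₁·n₂| / (|n₁||n₂|) = |-33| / (√54 · √37).
θ = arccos(0.73827) ≈ 42.42°.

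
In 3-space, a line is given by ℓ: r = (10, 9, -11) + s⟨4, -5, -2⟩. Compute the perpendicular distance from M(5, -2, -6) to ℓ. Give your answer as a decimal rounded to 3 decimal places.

12.534

Taking (10, 9, -11) on ℓ with direction v = (4, -5, -2): w = M − (10, 9, -11) = (-5, -11, 5), and w × v = (47, 10, 69).
Distance = |w × v| / |v| = √7070 / √45 ≈ 12.534.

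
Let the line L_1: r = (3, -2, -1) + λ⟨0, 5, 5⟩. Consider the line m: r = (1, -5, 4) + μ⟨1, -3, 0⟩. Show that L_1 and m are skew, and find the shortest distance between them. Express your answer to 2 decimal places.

Common perpendicular direction n = (0, 5, 5) × (1, -3, 0) = (15, 5, -5).
With w = (1, -5, 4) − (3, -2, -1) = (-2, -3, 5), w · n = -70.
Since n ≠ 0 the lines are not parallel, and w · n = -70 ≠ 0 so they do not intersect; hence they are skew.
Distance = |w · n| / |n| = |-70| / √275 ≈ 4.22.

4.22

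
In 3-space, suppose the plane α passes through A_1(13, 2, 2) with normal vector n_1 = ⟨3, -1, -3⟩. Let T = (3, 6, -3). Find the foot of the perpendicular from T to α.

(6, 5, -6)

α: n_1·r = n_1·A_1 gives 3x - y - 3z = 31.
Foot = T − λn with λ = (n·T − d)/|n|² = (12 − 31)/19 = -1.
Foot = (3, 6, -3) − (-1)·(3, -1, -3) = (6, 5, -6).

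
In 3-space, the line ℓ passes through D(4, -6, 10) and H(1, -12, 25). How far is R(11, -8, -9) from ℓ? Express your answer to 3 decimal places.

9.688

A direction vector for ℓ is H − D = (-3, -6, 15).
Taking (4, -6, 10) on ℓ with direction v = (-3, -6, 15): w = R − (4, -6, 10) = (7, -2, -19), and w × v = (-144, -48, -48).
Distance = |w × v| / |v| = √25344 / √270 ≈ 9.688.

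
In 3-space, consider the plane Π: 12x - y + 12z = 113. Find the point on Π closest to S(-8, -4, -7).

(4, -5, 5)

Foot = S − λn with λ = (n·S − d)/|n|² = (-176 − 113)/289 = -1.
Foot = (-8, -4, -7) − (-1)·(12, -1, 12) = (4, -5, 5).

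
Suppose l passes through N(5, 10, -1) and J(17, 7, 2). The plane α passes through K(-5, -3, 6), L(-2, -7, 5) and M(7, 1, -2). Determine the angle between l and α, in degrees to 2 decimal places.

39.60

A direction vector for l is J − N = (12, -3, 3).
KL = (3, -4, -1), KM = (12, 4, -8); a normal to α is KL × KM = (36, 12, 60).
Using K: α has equation 36x + 12y + 60z = 144.
sin θ = |n·v| / (|n||v|) = |576| / (√5040 · √162) = 0.63746.
θ ≈ 39.60°.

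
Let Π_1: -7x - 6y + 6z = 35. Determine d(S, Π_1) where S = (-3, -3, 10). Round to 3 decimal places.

n·S − d = (-7)·(-3) + (-6)·(-3) + (6)·(10) − 35 = 64; |n| = √121.
Distance = |64| / √121 = 64/√121 ≈ 5.818.

5.818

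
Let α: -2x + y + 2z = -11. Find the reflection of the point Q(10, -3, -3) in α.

λ = (n·Q − d)/|n|² = (-29 − (-11))/9 = -2.
Reflection = Q − 2λn = (10, -3, -3) − (-4)·(-2, 1, 2) = (2, 1, 5).

(2, 1, 5)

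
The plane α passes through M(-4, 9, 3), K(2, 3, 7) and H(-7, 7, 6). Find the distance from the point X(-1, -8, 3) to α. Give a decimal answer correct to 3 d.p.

MK = (6, -6, 4), MH = (-3, -2, 3); a normal to α is MK × MH = (-10, -30, -30).
Using M: α has equation -10x - 30y - 30z = -320.
n·X − d = (-10)·(-1) + (-30)·(-8) + (-30)·(3) − (-320) = 480; |n| = √1900.
Distance = |480| / √1900 = 480/√1900 ≈ 11.012.

11.012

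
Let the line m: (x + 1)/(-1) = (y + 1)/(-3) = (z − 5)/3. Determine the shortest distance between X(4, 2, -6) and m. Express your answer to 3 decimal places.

m has direction (-1, -3, 3) through (-1, -1, 5).
Taking (-1, -1, 5) on m with direction v = (-1, -3, 3): w = X − (-1, -1, 5) = (5, 3, -11), and w × v = (-24, -4, -12).
Distance = |w × v| / |v| = √736 / √19 ≈ 6.224.

6.224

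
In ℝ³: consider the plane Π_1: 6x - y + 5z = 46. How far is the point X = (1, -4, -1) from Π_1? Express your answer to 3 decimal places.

5.207

n·X − d = (6)·(1) + (-1)·(-4) + (5)·(-1) − 46 = -41; |n| = √62.
Distance = |-41| / √62 = 41/√62 ≈ 5.207.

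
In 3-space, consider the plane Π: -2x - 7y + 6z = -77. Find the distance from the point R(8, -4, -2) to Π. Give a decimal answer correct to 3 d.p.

n·R − d = (-2)·(8) + (-7)·(-4) + (6)·(-2) − (-77) = 77; |n| = √89.
Distance = |77| / √89 = 77/√89 ≈ 8.162.

8.162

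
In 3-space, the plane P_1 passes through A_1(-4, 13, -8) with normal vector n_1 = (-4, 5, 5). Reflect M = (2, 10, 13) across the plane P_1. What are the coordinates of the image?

P_1: n_1·r = n_1·A_1 gives -4x + 5y + 5z = 41.
λ = (n·M − d)/|n|² = (107 − 41)/66 = 1.
Reflection = M − 2λn = (2, 10, 13) − 2·(-4, 5, 5) = (10, 0, 3).

(10, 0, 3)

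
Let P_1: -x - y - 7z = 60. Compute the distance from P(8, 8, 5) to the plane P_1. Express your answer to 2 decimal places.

n·P − d = (-1)·(8) + (-1)·(8) + (-7)·(5) − 60 = -111; |n| = √51.
Distance = |-111| / √51 = 111/√51 ≈ 15.54.

15.54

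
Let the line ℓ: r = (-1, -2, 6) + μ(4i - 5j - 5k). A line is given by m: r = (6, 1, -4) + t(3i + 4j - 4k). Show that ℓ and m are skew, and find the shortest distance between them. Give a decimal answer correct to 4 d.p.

Common perpendicular direction n = (4, -5, -5) × (3, 4, -4) = (40, 1, 31).
With w = (6, 1, -4) − (-1, -2, 6) = (7, 3, -10), w · n = -27.
Since n ≠ 0 the lines are not parallel, and w · n = -27 ≠ 0 so they do not intersect; hence they are skew.
Distance = |w · n| / |n| = |-27| / √2562 ≈ 0.5334.

0.5334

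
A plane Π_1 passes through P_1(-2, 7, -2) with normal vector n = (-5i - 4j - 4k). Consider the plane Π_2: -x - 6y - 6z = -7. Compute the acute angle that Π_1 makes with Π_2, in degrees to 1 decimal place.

Π_1: n·r = n·P_1 gives -5x - 4y - 4z = -10.
cos θ = |n₁·n₂| / (|n₁||n₂|) = |53| / (√57 · √73).
θ = arccos(0.82163) ≈ 34.8°.

34.8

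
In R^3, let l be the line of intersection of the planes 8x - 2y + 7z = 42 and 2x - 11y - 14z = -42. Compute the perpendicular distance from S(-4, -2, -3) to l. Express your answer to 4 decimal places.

Direction of l: (8, -2, 7) × (2, -11, -14) = (105, 126, -84).
A point on l: solving the two plane equations with x = 4 gives (4, 2, 2).
Taking (4, 2, 2) on l with direction v = (105, 126, -84): w = S − (4, 2, 2) = (-8, -4, -5), and w × v = (966, -1197, -588).
Distance = |w × v| / |v| = √2711709 / √33957 ≈ 8.9363.

8.9363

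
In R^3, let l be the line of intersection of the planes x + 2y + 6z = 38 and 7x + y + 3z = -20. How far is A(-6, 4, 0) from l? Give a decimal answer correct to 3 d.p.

5.692

Direction of l: (1, 2, 6) × (7, 1, 3) = (0, 39, -13).
A point on l: solving the two plane equations with y = 1 gives (-6, 1, 7).
Taking (-6, 1, 7) on l with direction v = (0, 39, -13): w = A − (-6, 1, 7) = (0, 3, -7), and w × v = (234, 0, 0).
Distance = |w × v| / |v| = √54756 / √1690 ≈ 5.692.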